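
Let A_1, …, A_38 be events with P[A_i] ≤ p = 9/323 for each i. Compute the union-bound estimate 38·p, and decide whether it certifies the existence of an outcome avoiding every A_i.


Union bound: P[∪_{i=1}^{38} A_i] ≤ Σ_i P[A_i] ≤ 38·p = 38·(9/323) = 18/17.
Numerically: 18/17 ≈ 1.058824.
Is 18/17 < 1? NO.
Since the bound 18/17 is ≥ 1, the union bound is uninformative here; it does NOT by itself certify existence.

38·p = 18/17 ≈ 1.058824; existence NOT certified by the union bound.


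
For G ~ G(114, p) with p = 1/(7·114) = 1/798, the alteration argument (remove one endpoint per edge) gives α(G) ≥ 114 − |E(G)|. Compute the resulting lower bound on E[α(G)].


E[|E(G)|] = C(114, 2)·p = 6441 · (1/798) = 113/14.
E[α(G)] ≥ n − E[|E(G)|] = 114 − 113/14 = 1483/14.
Numerically: ≈ 105.92857.
(This is only a lower bound; the true E[α(G)] may be larger.)

E[α(G)] ≥ 1483/14 ≈ 105.92857.


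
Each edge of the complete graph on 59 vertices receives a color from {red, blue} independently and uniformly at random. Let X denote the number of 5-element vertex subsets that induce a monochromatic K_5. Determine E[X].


Let X = Σ_S X_S over the C(59, 5) = 5006386 subsets S of size 5, where X_S = 1 if the K_5 on S is monochromatic.
For a fixed S, the K_5 on S has C(5, 2) = 10 edges. P[all 10 edges red] = (1/2)^10, and likewise for blue, so P[monochromatic] = 2·(1/2)^10 = 2^{1 − 10} = 1/512.
By linearity: E[X] = C(59, 5) · 2^{1 − 10} = 5006386 · 1/512 = 2503193/256.
Numerically: E[X] ≈ 9778.09766.

E[X] = C(59,5)·2^(1−C(5,2)) = 2503193/256 ≈ 9778.09766.


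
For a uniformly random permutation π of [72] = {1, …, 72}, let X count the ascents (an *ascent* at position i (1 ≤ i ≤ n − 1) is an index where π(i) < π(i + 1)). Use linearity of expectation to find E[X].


Write X = Σ X_I over i = 1, …, 71, with X_I the indicator of one ascent.
There are 71 indicators.
For each fixed i, the pair (π(i), π(i+1)) is a uniformly random ordered pair of distinct values from {1, …, 72}; by symmetry P[π(i) < π(i+1)] = 1/2.
By linearity: E[X] = 71 · (1/2) = (72 − 1) · (1/2) = 71/2 ≈ 35.50000.

E[X] = 71/2 = 35.50000.


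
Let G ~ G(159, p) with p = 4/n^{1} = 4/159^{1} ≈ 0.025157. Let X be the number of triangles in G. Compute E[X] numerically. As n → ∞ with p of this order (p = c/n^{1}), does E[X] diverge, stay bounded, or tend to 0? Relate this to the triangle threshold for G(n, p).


Number of potential triangles: C(159, 3) = 657359.
Each occurs with probability p³ ≈ (0.025157)³ ≈ 1.5921669e-05.
By linearity: E[X] = C(159, 3)·p³ ≈ 657359 · 1.5921669e-05 ≈ 10.46625.
Here α = 1, so p = 4/n is exactly at the triangle threshold p ~ 1/n. Asymptotically E[X] → c³/6 = 4³/6 = 32/3 ≈ 10.66667, a bounded constant. In this regime the triangle count is asymptotically Poisson(c³/6).

E[X] ≈ 10.46625; in regime p = Θ(1/n^{1}) E[X] stays bounded (at the triangle threshold p ~ 1/n).


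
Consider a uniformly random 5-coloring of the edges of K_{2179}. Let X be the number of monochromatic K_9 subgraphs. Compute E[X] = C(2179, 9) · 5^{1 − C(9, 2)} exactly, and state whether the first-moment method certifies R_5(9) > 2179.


E[X] = C(2179, 9) · 5^{1 − 36} = 3001701930880099538508560 · 5^{−35} = 3001701930880099538508560/2910383045673370361328125.
As a reduced fraction: E[X] = 600340386176019907701712/582076609134674072265625 ≈ 1.03138.
Is E[X] < 1? NO.
Since E[X] ≥ 1, the first-moment bound is inconclusive at n = 2179; it does NOT by itself certify R_5(9) > 2179.

E[X] = 600340386176019907701712/582076609134674072265625 ≈ 1.03138; E[X] ≥ 1; first-moment method inconclusive here.


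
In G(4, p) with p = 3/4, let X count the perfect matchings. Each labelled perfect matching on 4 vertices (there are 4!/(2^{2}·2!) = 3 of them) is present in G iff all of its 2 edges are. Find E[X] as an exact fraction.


K_4 has 4!/(2^{2}·2!) = 3 labelled perfect matchings.
For each such perfect matching H, let X_H = 1 if all 2 edges of H are present in G. Then P[X_H = 1] = p^{2} = (3/4)^{2} = 9/16.
Summing the indicators: E[X] = Σ_H E[X_H] = 3 · p^{2} = 3 · 9/16 = 27/16.
Numerically: E[X] ≈ 1.6875.

E[X] = 3 · (3/4)^{2} = 27/16 ≈ 1.6875.


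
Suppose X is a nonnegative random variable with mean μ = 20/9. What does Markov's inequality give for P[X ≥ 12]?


μ = E[X] = 20/9, a = 12.
Markov: P[X ≥ 12] ≤ μ/a = (20/9)/12 = 5/27.
Numerically: ≈ 0.185.
(Since a = 12 > μ = 2.222, the bound 5/27 is < 1 and informative.)

P[X ≥ 12] ≤ 5/27 ≈ 0.185.


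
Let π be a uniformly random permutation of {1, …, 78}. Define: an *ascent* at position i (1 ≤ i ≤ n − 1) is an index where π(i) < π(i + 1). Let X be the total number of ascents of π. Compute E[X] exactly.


Write X = Σ X_I over i = 1, …, 77, with X_I the indicator of one ascent.
There are 77 indicators.
For each fixed i, the pair (π(i), π(i+1)) is a uniformly random ordered pair of distinct values from {1, …, 78}; by symmetry P[π(i) < π(i+1)] = 1/2.
By linearity: E[X] = 77 · (1/2) = (78 − 1) · (1/2) = 77/2 ≈ 38.500.

E[X] = 77/2 = 38.500.


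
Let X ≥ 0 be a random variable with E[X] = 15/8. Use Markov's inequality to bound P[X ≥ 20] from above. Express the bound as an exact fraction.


μ = E[X] = 15/8, a = 20.
Markov: P[X ≥ 20] ≤ μ/a = (15/8)/20 = 3/32.
Numerically: ≈ 0.093750.
(Since a = 20 > μ = 1.875000, the bound 3/32 is < 1 and informative.)

P[X ≥ 20] ≤ 3/32 ≈ 0.093750.


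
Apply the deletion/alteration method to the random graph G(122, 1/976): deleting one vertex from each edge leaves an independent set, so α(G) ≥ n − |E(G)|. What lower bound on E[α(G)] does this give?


E[|E(G)|] = C(122, 2)·p = 7381 · (1/976) = 121/16.
E[α(G)] ≥ n − E[|E(G)|] = 122 − 121/16 = 1831/16.
Numerically: ≈ 114.43750.
(This is only a lower bound; the true E[α(G)] may be larger.)

E[α(G)] ≥ 1831/16 ≈ 114.43750.


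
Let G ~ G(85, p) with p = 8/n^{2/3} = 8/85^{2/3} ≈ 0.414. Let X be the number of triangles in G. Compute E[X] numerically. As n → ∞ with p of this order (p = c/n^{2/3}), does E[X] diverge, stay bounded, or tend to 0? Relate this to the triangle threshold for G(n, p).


Number of potential triangles: C(85, 3) = 98770.
Each occurs with probability p³ ≈ (0.414)³ ≈ 7.08651e-02.
By linearity: E[X] = C(85, 3)·p³ ≈ 98770 · 7.08651e-02 ≈ 6999.341.
Since α = 2/3 < 1, p = c/n^{2/3} ≫ 1/n is above the triangle threshold p ~ 1/n. Asymptotically E[X] ~ (c³/6)·n^{3(1−α)} = (8³/6)·n^{1} → ∞; triangles are abundant w.h.p.

E[X] ≈ 6999.341; in regime p = Θ(1/n^{2/3}) E[X] diverges (above the triangle threshold p ~ 1/n).


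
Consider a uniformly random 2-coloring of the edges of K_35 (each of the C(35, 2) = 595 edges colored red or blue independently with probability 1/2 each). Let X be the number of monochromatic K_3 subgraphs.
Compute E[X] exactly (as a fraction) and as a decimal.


Let X = Σ_S X_S over the C(35, 3) = 6545 subsets S of size 3, where X_S = 1 if the K_3 on S is monochromatic.
For a fixed S, the K_3 on S has C(3, 2) = 3 edges. P[all 3 edges red] = (1/2)^3, and likewise for blue, so P[monochromatic] = 2·(1/2)^3 = 2^{1 − 3} = 1/4.
By linearity of expectation: E[X] = C(35, 3) · 2^{1 − 3} = 6545 · 1/4 = 6545/4.
Numerically: E[X] ≈ 1636.2500.

E[X] = C(35,3)·2^(1−C(3,2)) = 6545/4 ≈ 1636.2500.


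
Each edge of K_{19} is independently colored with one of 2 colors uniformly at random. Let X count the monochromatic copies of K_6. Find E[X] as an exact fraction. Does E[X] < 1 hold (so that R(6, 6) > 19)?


E[X] = C(19, 6) · 2^{1 − 15} = 27132 · 2^{−14} = 27132/16384.
As a reduced fraction: E[X] = 6783/4096 ≈ 1.656.
Is E[X] < 1? NO.
Since E[X] ≥ 1, the first-moment bound is inconclusive at n = 19; it does NOT by itself certify R(6, 6) > 19.

E[X] = 6783/4096 ≈ 1.656; E[X] ≥ 1; first-moment method inconclusive here.


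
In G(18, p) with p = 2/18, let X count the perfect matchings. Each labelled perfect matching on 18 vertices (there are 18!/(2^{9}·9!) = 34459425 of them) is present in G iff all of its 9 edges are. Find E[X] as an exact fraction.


K_18 has 18!/(2^{9}·9!) = 34459425 labelled perfect matchings.
For each such perfect matching H, let X_H = 1 if all 9 edges of H are present in G. Then P[X_H = 1] = p^{9} = (1/9)^{9} = 1/387420489.
By linearity of expectation: E[X] = Σ_H E[X_H] = 34459425 · p^{9} = 34459425 · 1/387420489 = 425425/4782969.
Numerically: E[X] ≈ 0.08895.

E[X] = 34459425 · (1/9)^{9} = 425425/4782969 ≈ 0.08895.


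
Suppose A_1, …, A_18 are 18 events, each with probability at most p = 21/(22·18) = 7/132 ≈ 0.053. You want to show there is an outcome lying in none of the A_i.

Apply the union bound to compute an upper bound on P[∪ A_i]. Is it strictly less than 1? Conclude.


Union bound: P[∪_{i=1}^{18} A_i] ≤ Σ_i P[A_i] ≤ 18·p = 18·(7/132) = 21/22.
Numerically: 21/22 ≈ 0.955.
Is 21/22 < 1? YES.
Since P[∪ A_i] ≤ 21/22 < 1, the complement has P[∩ A_i^c] ≥ 1 − 21/22 = 1/22 > 0, so some outcome avoids every A_i.

18·p = 21/22 ≈ 0.955; existence CERTIFIED by the union bound.


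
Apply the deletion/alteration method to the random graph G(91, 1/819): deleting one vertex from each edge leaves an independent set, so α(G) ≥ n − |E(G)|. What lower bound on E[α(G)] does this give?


E[|E(G)|] = C(91, 2)·p = 4095 · (1/819) = 5.
E[α(G)] ≥ n − E[|E(G)|] = 91 − 5 = 86.
Numerically: ≈ 86.0000.
(This is only a lower bound; the true E[α(G)] may be larger.)

E[α(G)] ≥ 86 ≈ 86.0000.


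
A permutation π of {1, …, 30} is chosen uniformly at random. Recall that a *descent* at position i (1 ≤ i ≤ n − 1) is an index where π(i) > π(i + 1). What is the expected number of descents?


Write X = Σ X_I over i = 1, …, 29, with X_I the indicator of one descent.
There are 29 indicators.
For each fixed i, the pair (π(i), π(i+1)) is a uniformly random ordered pair of distinct values from {1, …, 30}; by symmetry P[π(i) > π(i+1)] = 1/2.
By linearity: E[X] = 29 · (1/2) = (30 − 1) · (1/2) = 29/2 ≈ 14.50000.

E[X] = 29/2 = 14.50000.


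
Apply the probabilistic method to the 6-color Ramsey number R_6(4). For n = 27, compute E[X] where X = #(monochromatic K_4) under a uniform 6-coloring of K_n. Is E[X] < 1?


E[X] = C(27, 4) · 6^{1 − 6} = 17550 · 6^{−5} = 17550/7776.
As a reduced fraction: E[X] = 325/144 ≈ 2.257.
Is E[X] < 1? NO.
Since E[X] ≥ 1, the first-moment bound is inconclusive at n = 27; it does NOT by itself certify R_6(4) > 27.

E[X] = 325/144 ≈ 2.257; E[X] ≥ 1; first-moment method inconclusive here.


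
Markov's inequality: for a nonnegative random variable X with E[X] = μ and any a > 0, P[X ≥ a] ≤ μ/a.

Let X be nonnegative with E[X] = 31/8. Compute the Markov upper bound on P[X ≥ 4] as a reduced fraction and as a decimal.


μ = E[X] = 31/8, a = 4.
Markov: P[X ≥ 4] ≤ μ/a = (31/8)/4 = 31/32.
Numerically: ≈ 0.968750.
(Since a = 4 > μ = 3.875000, the bound 31/32 is < 1 and informative.)

P[X ≥ 4] ≤ 31/32 ≈ 0.968750.


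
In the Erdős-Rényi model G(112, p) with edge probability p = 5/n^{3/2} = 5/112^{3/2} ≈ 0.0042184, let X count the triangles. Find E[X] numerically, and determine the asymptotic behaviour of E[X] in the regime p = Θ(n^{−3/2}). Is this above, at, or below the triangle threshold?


Number of potential triangles: C(112, 3) = 227920.
Each occurs with probability p³ ≈ (0.0042184)³ ≈ 7.5063517e-08.
By linearity: E[X] = C(112, 3)·p³ ≈ 227920 · 7.5063517e-08 ≈ 0.01711.
Since α = 3/2 > 1, p = c/n^{3/2} = o(1/n) is below the triangle threshold p ~ 1/n. Asymptotically E[X] ~ (c³/6)·n^{3(1−α)} = (5³/6)·n^{-1.5} → 0, so by Markov's inequality G has no triangles w.h.p.

E[X] ≈ 0.01711; in regime p = Θ(1/n^{3/2}) E[X] tends to 0 (below the triangle threshold p ~ 1/n).


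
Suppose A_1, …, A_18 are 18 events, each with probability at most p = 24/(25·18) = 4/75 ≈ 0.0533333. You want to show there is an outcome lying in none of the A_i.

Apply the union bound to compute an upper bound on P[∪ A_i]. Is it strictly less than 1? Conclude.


Union bound: P[∪_{i=1}^{18} A_i] ≤ Σ_i P[A_i] ≤ 18·p = 18·(4/75) = 24/25.
Numerically: 24/25 ≈ 0.9600000.
Is 24/25 < 1? YES.
Since P[∪ A_i] ≤ 24/25 < 1, the complement has P[∩ A_i^c] ≥ 1 − 24/25 = 1/25 > 0, so some outcome avoids every A_i.

18·p = 24/25 ≈ 0.9600000; existence CERTIFIED by the union bound.


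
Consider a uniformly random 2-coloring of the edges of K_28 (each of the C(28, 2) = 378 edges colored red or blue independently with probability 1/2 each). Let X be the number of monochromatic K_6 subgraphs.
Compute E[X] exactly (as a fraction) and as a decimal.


Let X = Σ_S X_S over the C(28, 6) = 376740 subsets S of size 6, where X_S = 1 if the K_6 on S is monochromatic.
For a fixed S, the K_6 on S has C(6, 2) = 15 edges. P[all 15 edges red] = (1/2)^15, and likewise for blue, so P[monochromatic] = 2·(1/2)^15 = 2^{1 − 15} = 1/16384.
Summing: E[X] = C(28, 6) · 2^{1 − 15} = 376740 · 1/16384 = 94185/4096.
Numerically: E[X] ≈ 22.994.

E[X] = C(28,6)·2^(1−C(6,2)) = 94185/4096 ≈ 22.994.


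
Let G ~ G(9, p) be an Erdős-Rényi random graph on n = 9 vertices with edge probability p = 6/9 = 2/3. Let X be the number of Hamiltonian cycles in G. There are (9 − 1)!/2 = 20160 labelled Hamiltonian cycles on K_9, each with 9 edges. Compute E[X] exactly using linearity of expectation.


K_9 has (9 − 1)!/2 = 20160 labelled Hamiltonian cycles.
For each such Hamiltonian cycle H, let X_H = 1 if all 9 edges of H are present in G. Then P[X_H = 1] = p^{9} = (2/3)^{9} = 512/19683.
Summing the indicators: E[X] = Σ_H E[X_H] = 20160 · p^{9} = 20160 · 512/19683 = 1146880/2187.
Numerically: E[X] ≈ 524.

E[X] = 20160 · (2/3)^{9} = 1146880/2187 ≈ 524.


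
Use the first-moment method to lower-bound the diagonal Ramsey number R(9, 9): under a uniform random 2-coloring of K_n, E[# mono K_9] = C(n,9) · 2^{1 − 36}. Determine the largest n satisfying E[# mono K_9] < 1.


We need C(n, 9) · 2^{1 − 36} < 1, i.e. C(n, 9) < 2^{36 − 1} = 34359738368.
Check values of n near the boundary:
  n = 61: C(61, 9) = 17341763505; 17341763505 < 34359738368? YES
  n = 62: C(62, 9) = 20286591270; 20286591270 < 34359738368? YES
  n = 63: C(63, 9) = 23667689815; 23667689815 < 34359738368? YES
  n = 64: C(64, 9) = 27540584512; 27540584512 < 34359738368? YES
  n = 65: C(65, 9) = 31966749880; 31966749880 < 34359738368? YES
  n = 66: C(66, 9) = 37014131440; 37014131440 < 34359738368? NO
  n = 67: C(67, 9) = 42757703560; 42757703560 < 34359738368? NO
The largest n with C(n, 9) < 34359738368 is n = 65 (where E[X] = 3995843735/4294967296 ≈ 0.9304). Hence R(9, 9) > 65, i.e. R(9, 9) ≥ 66.

Largest n = 65; hence R(9, 9) > 65.


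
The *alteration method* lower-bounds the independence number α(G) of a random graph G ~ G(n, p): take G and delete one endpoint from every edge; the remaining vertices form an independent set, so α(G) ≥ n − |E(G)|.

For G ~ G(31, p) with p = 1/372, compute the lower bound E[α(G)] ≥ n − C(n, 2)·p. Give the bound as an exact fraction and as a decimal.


E[|E(G)|] = C(31, 2)·p = 465 · (1/372) = 5/4.
E[α(G)] ≥ n − E[|E(G)|] = 31 − 5/4 = 119/4.
Numerically: ≈ 29.7500.
(This is only a lower bound; the true E[α(G)] may be larger.)

E[α(G)] ≥ 119/4 ≈ 29.7500.


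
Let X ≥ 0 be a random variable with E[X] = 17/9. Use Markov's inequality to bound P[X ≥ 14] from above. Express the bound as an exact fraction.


μ = E[X] = 17/9, a = 14.
Markov: P[X ≥ 14] ≤ μ/a = (17/9)/14 = 17/126.
Numerically: ≈ 0.135.
(Since a = 14 > μ = 1.889, the bound 17/126 is < 1 and informative.)

P[X ≥ 14] ≤ 17/126 ≈ 0.135.


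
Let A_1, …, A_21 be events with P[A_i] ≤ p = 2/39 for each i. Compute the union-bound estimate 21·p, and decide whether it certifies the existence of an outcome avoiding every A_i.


Union bound: P[∪_{i=1}^{21} A_i] ≤ Σ_i P[A_i] ≤ 21·p = 21·(2/39) = 14/13.
Numerically: 14/13 ≈ 1.076923.
Is 14/13 < 1? NO.
Since the bound 14/13 is ≥ 1, the union bound is uninformative here; it does NOT by itself certify existence.

21·p = 14/13 ≈ 1.076923; existence NOT certified by the union bound.


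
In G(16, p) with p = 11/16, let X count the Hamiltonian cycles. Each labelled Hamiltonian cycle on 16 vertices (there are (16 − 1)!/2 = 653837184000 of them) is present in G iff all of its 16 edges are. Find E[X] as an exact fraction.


K_16 has (16 − 1)!/2 = 653837184000 labelled Hamiltonian cycles.
For each such Hamiltonian cycle H, let X_H = 1 if all 16 edges of H are present in G. Then P[X_H = 1] = p^{16} = (11/16)^{16} = 45949729863572161/18446744073709551616.
By linearity: E[X] = Σ_H E[X_H] = 653837184000 · p^{16} = 653837184000 · 45949729863572161/18446744073709551616 = 29339494120662818290072875/18014398509481984.
Numerically: E[X] ≈ 1.629e+09.

E[X] = 653837184000 · (11/16)^{16} = 29339494120662818290072875/18014398509481984 ≈ 1.629e+09.


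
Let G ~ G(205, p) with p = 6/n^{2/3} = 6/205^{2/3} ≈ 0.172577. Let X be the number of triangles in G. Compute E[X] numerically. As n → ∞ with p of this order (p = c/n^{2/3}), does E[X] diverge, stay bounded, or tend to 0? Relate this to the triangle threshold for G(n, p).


Number of potential triangles: C(205, 3) = 1414910.
Each occurs with probability p³ ≈ (0.172577)³ ≈ 5.13979774e-03.
By linearity: E[X] = C(205, 3)·p³ ≈ 1414910 · 5.13979774e-03 ≈ 7272.351220.
Since α = 2/3 < 1, p = c/n^{2/3} ≫ 1/n is above the triangle threshold p ~ 1/n. Asymptotically E[X] ~ (c³/6)·n^{3(1−α)} = (6³/6)·n^{1} → ∞; triangles are abundant w.h.p.

E[X] ≈ 7272.351220; in regime p = Θ(1/n^{2/3}) E[X] diverges (above the triangle threshold p ~ 1/n).


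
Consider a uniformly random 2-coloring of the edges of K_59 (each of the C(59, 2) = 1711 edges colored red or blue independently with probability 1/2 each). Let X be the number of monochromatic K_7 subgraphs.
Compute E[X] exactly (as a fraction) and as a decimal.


Let X = Σ_S X_S over the C(59, 7) = 341149446 subsets S of size 7, where X_S = 1 if the K_7 on S is monochromatic.
For a fixed S, the K_7 on S has C(7, 2) = 21 edges. P[all 21 edges red] = (1/2)^21, and likewise for blue, so P[monochromatic] = 2·(1/2)^21 = 2^{1 − 21} = 1/1048576.
Summing: E[X] = C(59, 7) · 2^{1 − 21} = 341149446 · 1/1048576 = 170574723/524288.
Numerically: E[X] ≈ 325.345.

E[X] = C(59,7)·2^(1−C(7,2)) = 170574723/524288 ≈ 325.345.


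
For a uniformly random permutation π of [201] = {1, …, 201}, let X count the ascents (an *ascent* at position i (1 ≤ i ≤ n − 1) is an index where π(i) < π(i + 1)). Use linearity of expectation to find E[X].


Write X = Σ X_I over i = 1, …, 200, with X_I the indicator of one ascent.
There are 200 indicators.
For each fixed i, the pair (π(i), π(i+1)) is a uniformly random ordered pair of distinct values from {1, …, 201}; by symmetry P[π(i) < π(i+1)] = 1/2.
By linearity: E[X] = 200 · (1/2) = (201 − 1) · (1/2) = 100 ≈ 100.00000.

E[X] = 100 = 100.00000.


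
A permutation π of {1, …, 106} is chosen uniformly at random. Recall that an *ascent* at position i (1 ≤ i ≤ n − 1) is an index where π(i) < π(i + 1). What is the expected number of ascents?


Write X = Σ X_I over i = 1, …, 105, with X_I the indicator of one ascent.
There are 105 indicators.
For each fixed i, the pair (π(i), π(i+1)) is a uniformly random ordered pair of distinct values from {1, …, 106}; by symmetry P[π(i) < π(i+1)] = 1/2.
By linearity: E[X] = 105 · (1/2) = (106 − 1) · (1/2) = 105/2 ≈ 52.5000.

E[X] = 105/2 = 52.5000.


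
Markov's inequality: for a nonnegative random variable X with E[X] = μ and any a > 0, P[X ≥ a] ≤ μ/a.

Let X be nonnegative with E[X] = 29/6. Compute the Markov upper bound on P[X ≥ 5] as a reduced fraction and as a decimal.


μ = E[X] = 29/6, a = 5.
Markov: P[X ≥ 5] ≤ μ/a = (29/6)/5 = 29/30.
Numerically: ≈ 0.967.
(Since a = 5 > μ = 4.833, the bound 29/30 is < 1 and informative.)

P[X ≥ 5] ≤ 29/30 ≈ 0.967.


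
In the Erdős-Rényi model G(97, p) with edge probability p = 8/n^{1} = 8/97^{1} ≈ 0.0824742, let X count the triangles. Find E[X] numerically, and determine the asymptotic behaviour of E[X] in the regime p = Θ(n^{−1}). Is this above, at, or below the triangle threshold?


Number of potential triangles: C(97, 3) = 147440.
Each occurs with probability p³ ≈ (0.0824742)³ ≈ 5.60989533e-04.
By linearity: E[X] = C(97, 3)·p³ ≈ 147440 · 5.60989533e-04 ≈ 82.712297.
Here α = 1, so p = 8/n is exactly at the triangle threshold p ~ 1/n. Asymptotically E[X] → c³/6 = 8³/6 = 256/3 ≈ 85.333333, a bounded constant. In this regime the triangle count is asymptotically Poisson(c³/6).

E[X] ≈ 82.712297; in regime p = Θ(1/n^{1}) E[X] stays bounded (at the triangle threshold p ~ 1/n).


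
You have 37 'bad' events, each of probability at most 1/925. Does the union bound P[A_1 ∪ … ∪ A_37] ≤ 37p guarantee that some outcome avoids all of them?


Union bound: P[∪_{i=1}^{37} A_i] ≤ Σ_i P[A_i] ≤ 37·p = 37·(1/925) = 1/25.
Numerically: 1/25 ≈ 0.0400.
Is 1/25 < 1? YES.
Since P[∪ A_i] ≤ 1/25 < 1, the complement has P[∩ A_i^c] ≥ 1 − 1/25 = 24/25 > 0, so some outcome avoids every A_i.

37·p = 1/25 ≈ 0.0400; existence CERTIFIED by the union bound.


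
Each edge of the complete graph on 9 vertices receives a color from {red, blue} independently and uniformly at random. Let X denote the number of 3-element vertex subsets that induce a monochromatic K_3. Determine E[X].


Let X = Σ_S X_S over the C(9, 3) = 84 subsets S of size 3, where X_S = 1 if the K_3 on S is monochromatic.
For a fixed S, the K_3 on S has C(3, 2) = 3 edges. P[all 3 edges red] = (1/2)^3, and likewise for blue, so P[monochromatic] = 2·(1/2)^3 = 2^{1 − 3} = 1/4.
By linearity of expectation: E[X] = C(9, 3) · 2^{1 − 3} = 84 · 1/4 = 21.
Numerically: E[X] ≈ 21.00000.

E[X] = C(9,3)·2^(1−C(3,2)) = 21 ≈ 21.00000.


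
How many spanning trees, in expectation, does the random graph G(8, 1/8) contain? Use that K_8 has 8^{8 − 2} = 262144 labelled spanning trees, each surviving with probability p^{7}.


K_8 has 8^{8 − 2} = 262144 labelled spanning trees.
For each such spanning tree H, let X_H = 1 if all 7 edges of H are present in G. Then P[X_H = 1] = p^{7} = (1/8)^{7} = 1/2097152.
By linearity: E[X] = Σ_H E[X_H] = 262144 · p^{7} = 262144 · 1/2097152 = 1/8.
Numerically: E[X] ≈ 0.125.

E[X] = 262144 · (1/8)^{7} = 1/8 ≈ 0.125.


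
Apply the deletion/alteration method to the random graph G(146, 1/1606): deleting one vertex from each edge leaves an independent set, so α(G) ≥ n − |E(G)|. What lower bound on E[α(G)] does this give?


E[|E(G)|] = C(146, 2)·p = 10585 · (1/1606) = 145/22.
E[α(G)] ≥ n − E[|E(G)|] = 146 − 145/22 = 3067/22.
Numerically: ≈ 139.409.
(This is only a lower bound; the true E[α(G)] may be larger.)

E[α(G)] ≥ 3067/22 ≈ 139.409.


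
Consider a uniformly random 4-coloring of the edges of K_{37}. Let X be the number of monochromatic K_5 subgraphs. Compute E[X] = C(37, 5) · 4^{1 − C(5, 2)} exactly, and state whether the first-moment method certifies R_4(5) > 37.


E[X] = C(37, 5) · 4^{1 − 10} = 435897 · 4^{−9} = 435897/262144.
As a reduced fraction: E[X] = 435897/262144 ≈ 1.6628.
Is E[X] < 1? NO.
Since E[X] ≥ 1, the first-moment bound is inconclusive at n = 37; it does NOT by itself certify R_4(5) > 37.

E[X] = 435897/262144 ≈ 1.6628; E[X] ≥ 1; first-moment method inconclusive here.


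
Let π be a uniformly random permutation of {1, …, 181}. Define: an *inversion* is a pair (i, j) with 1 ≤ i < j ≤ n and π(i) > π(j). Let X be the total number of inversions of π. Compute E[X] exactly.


Write X = Σ X_I over the C(181, 2) = 16290 pairs i < j, with X_I the indicator of one inversion.
There are 16290 indicators.
For each fixed pair i < j, the values π(i) and π(j) are two distinct elements of {1, …, 181} in uniformly random order; by symmetry P[π(i) > π(j)] = 1/2.
By linearity: E[X] = 16290 · (1/2) = C(181, 2) · (1/2) = 16290/2 = 8145 ≈ 8145.00000.

E[X] = 8145 = 8145.00000.


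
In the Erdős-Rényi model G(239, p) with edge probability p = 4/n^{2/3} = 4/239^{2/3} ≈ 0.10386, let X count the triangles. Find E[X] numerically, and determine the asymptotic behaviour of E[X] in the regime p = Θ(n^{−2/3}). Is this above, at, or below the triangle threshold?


Number of potential triangles: C(239, 3) = 2246839.
Each occurs with probability p³ ≈ (0.10386)³ ≈ 1.1204286e-03.
By linearity: E[X] = C(239, 3)·p³ ≈ 2246839 · 1.1204286e-03 ≈ 2517.42259.
Since α = 2/3 < 1, p = c/n^{2/3} ≫ 1/n is above the triangle threshold p ~ 1/n. Asymptotically E[X] ~ (c³/6)·n^{3(1−α)} = (4³/6)·n^{1} → ∞; triangles are abundant w.h.p.

E[X] ≈ 2517.42259; in regime p = Θ(1/n^{2/3}) E[X] diverges (above the triangle threshold p ~ 1/n).


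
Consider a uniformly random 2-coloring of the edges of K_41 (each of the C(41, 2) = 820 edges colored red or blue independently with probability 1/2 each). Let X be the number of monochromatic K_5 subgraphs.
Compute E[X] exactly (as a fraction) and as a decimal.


Let X = Σ_S X_S over the C(41, 5) = 749398 subsets S of size 5, where X_S = 1 if the K_5 on S is monochromatic.
For a fixed S, the K_5 on S has C(5, 2) = 10 edges. P[all 10 edges red] = (1/2)^10, and likewise for blue, so P[monochromatic] = 2·(1/2)^10 = 2^{1 − 10} = 1/512.
Summing: E[X] = C(41, 5) · 2^{1 − 10} = 749398 · 1/512 = 374699/256.
Numerically: E[X] ≈ 1463.668.

E[X] = C(41,5)·2^(1−C(5,2)) = 374699/256 ≈ 1463.668.


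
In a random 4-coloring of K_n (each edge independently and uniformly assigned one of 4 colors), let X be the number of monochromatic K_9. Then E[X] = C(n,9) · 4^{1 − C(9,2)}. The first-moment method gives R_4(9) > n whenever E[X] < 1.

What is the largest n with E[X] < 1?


We need C(n, 9) · 4^{1 − 36} < 1, i.e. C(n, 9) < 4^{36 − 1} = 1180591620717411303424.
Check values of n near the boundary:
  n = 910: C(910, 9) = 1133378248346922788210; 1133378248346922788210 < 1180591620717411303424? YES
  n = 911: C(911, 9) = 1144686900492291197405; 1144686900492291197405 < 1180591620717411303424? YES
  n = 912: C(912, 9) = 1156095740032081475120; 1156095740032081475120 < 1180591620717411303424? YES
  n = 913: C(913, 9) = 1167605542753639808390; 1167605542753639808390 < 1180591620717411303424? YES
  n = 914: C(914, 9) = 1179217089587653905932; 1179217089587653905932 < 1180591620717411303424? YES
  n = 915: C(915, 9) = 1190931166636537885130; 1190931166636537885130 < 1180591620717411303424? NO
The largest n with C(n, 9) < 1180591620717411303424 is n = 914 (where E[X] = 294804272396913476483/295147905179352825856 ≈ 0.99884). Hence R_4(9) > 914, i.e. R_4(9) ≥ 915.

Largest n = 914; hence R_4(9) > 914.


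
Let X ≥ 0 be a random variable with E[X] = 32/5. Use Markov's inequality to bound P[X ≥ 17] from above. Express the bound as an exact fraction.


μ = E[X] = 32/5, a = 17.
Markov: P[X ≥ 17] ≤ μ/a = (32/5)/17 = 32/85.
Numerically: ≈ 0.37647.
(Since a = 17 > μ = 6.40000, the bound 32/85 is < 1 and informative.)

P[X ≥ 17] ≤ 32/85 ≈ 0.37647.


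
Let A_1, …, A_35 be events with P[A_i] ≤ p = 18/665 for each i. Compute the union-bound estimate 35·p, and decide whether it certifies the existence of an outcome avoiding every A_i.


Union bound: P[∪_{i=1}^{35} A_i] ≤ Σ_i P[A_i] ≤ 35·p = 35·(18/665) = 18/19.
Numerically: 18/19 ≈ 0.9474.
Is 18/19 < 1? YES.
Since P[∪ A_i] ≤ 18/19 < 1, the complement has P[∩ A_i^c] ≥ 1 − 18/19 = 1/19 > 0, so some outcome avoids every A_i.

35·p = 18/19 ≈ 0.9474; existence CERTIFIED by the union bound.


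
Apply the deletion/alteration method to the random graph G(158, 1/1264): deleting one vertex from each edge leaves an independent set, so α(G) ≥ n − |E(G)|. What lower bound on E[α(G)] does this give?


E[|E(G)|] = C(158, 2)·p = 12403 · (1/1264) = 157/16.
E[α(G)] ≥ n − E[|E(G)|] = 158 − 157/16 = 2371/16.
Numerically: ≈ 148.1875.
(This is only a lower bound; the true E[α(G)] may be larger.)

E[α(G)] ≥ 2371/16 ≈ 148.1875.


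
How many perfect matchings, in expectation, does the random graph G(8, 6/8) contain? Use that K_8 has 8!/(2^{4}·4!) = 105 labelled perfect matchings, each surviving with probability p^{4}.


K_8 has 8!/(2^{4}·4!) = 105 labelled perfect matchings.
For each such perfect matching H, let X_H = 1 if all 4 edges of H are present in G. Then P[X_H = 1] = p^{4} = (3/4)^{4} = 81/256.
By linearity: E[X] = Σ_H E[X_H] = 105 · p^{4} = 105 · 81/256 = 8505/256.
Numerically: E[X] ≈ 33.2227.

E[X] = 105 · (3/4)^{4} = 8505/256 ≈ 33.2227.


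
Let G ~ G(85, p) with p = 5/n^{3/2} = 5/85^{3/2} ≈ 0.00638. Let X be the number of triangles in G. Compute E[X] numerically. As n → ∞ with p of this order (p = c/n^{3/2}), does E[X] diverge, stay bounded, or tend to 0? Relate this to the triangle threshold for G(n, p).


Number of potential triangles: C(85, 3) = 98770.
Each occurs with probability p³ ≈ (0.00638)³ ≈ 2.59732e-07.
By linearity: E[X] = C(85, 3)·p³ ≈ 98770 · 2.59732e-07 ≈ 0.026.
Since α = 3/2 > 1, p = c/n^{3/2} = o(1/n) is below the triangle threshold p ~ 1/n. Asymptotically E[X] ~ (c³/6)·n^{3(1−α)} = (5³/6)·n^{-1.5} → 0, so by Markov's inequality G has no triangles w.h.p.

E[X] ≈ 0.026; in regime p = Θ(1/n^{3/2}) E[X] tends to 0 (below the triangle threshold p ~ 1/n).


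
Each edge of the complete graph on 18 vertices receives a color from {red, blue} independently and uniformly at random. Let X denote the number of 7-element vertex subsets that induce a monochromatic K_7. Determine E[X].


Let X = Σ_S X_S over the C(18, 7) = 31824 subsets S of size 7, where X_S = 1 if the K_7 on S is monochromatic.
For a fixed S, the K_7 on S has C(7, 2) = 21 edges. P[all 21 edges red] = (1/2)^21, and likewise for blue, so P[monochromatic] = 2·(1/2)^21 = 2^{1 − 21} = 1/1048576.
Summing: E[X] = C(18, 7) · 2^{1 − 21} = 31824 · 1/1048576 = 1989/65536.
Numerically: E[X] ≈ 0.03035.

E[X] = C(18,7)·2^(1−C(7,2)) = 1989/65536 ≈ 0.03035.


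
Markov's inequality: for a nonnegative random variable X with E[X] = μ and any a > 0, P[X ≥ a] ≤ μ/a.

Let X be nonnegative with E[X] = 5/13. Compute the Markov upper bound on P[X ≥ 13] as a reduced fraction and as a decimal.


μ = E[X] = 5/13, a = 13.
Markov: P[X ≥ 13] ≤ μ/a = (5/13)/13 = 5/169.
Numerically: ≈ 0.029586.
(Since a = 13 > μ = 0.384615, the bound 5/169 is < 1 and informative.)

P[X ≥ 13] ≤ 5/169 ≈ 0.029586.


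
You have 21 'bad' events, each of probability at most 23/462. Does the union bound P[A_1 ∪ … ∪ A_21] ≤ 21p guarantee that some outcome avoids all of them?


Union bound: P[∪_{i=1}^{21} A_i] ≤ Σ_i P[A_i] ≤ 21·p = 21·(23/462) = 23/22.
Numerically: 23/22 ≈ 1.045455.
Is 23/22 < 1? NO.
Since the bound 23/22 is ≥ 1, the union bound is uninformative here; it does NOT by itself certify existence.

21·p = 23/22 ≈ 1.045455; existence NOT certified by the union bound.


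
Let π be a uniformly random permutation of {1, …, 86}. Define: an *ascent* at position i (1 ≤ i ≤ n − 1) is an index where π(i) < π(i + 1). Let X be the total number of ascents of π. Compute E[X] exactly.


Write X = Σ X_I over i = 1, …, 85, with X_I the indicator of one ascent.
There are 85 indicators.
For each fixed i, the pair (π(i), π(i+1)) is a uniformly random ordered pair of distinct values from {1, …, 86}; by symmetry P[π(i) < π(i+1)] = 1/2.
By linearity: E[X] = 85 · (1/2) = (86 − 1) · (1/2) = 85/2 ≈ 42.500.

E[X] = 85/2 = 42.500.


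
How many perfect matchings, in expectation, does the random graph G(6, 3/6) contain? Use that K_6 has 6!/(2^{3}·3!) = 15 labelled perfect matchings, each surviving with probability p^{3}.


K_6 has 6!/(2^{3}·3!) = 15 labelled perfect matchings.
For each such perfect matching H, let X_H = 1 if all 3 edges of H are present in G. Then P[X_H = 1] = p^{3} = (1/2)^{3} = 1/8.
By linearity of expectation: E[X] = Σ_H E[X_H] = 15 · p^{3} = 15 · 1/8 = 15/8.
Numerically: E[X] ≈ 1.88.

E[X] = 15 · (1/2)^{3} = 15/8 ≈ 1.88.


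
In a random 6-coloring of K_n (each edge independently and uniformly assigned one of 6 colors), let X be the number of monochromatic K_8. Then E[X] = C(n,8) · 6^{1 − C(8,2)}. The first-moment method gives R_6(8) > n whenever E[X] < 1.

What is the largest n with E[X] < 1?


We need C(n, 8) · 6^{1 − 28} < 1, i.e. C(n, 8) < 6^{28 − 1} = 1023490369077469249536.
Check values of n near the boundary:
  n = 1592: C(1592, 8) = 1005480414540892933435; 1005480414540892933435 < 1023490369077469249536? YES
  n = 1593: C(1593, 8) = 1010555394551193970323; 1010555394551193970323 < 1023490369077469249536? YES
  n = 1594: C(1594, 8) = 1015652773590544255167; 1015652773590544255167 < 1023490369077469249536? YES
  n = 1595: C(1595, 8) = 1020772636343363633895; 1020772636343363633895 < 1023490369077469249536? YES
  n = 1596: C(1596, 8) = 1025915067760710553965; 1025915067760710553965 < 1023490369077469249536? NO
  n = 1597: C(1597, 8) = 1031080153060953275445; 1031080153060953275445 < 1023490369077469249536? NO
  n = 1598: C(1598, 8) = 1036267977730442348529; 1036267977730442348529 < 1023490369077469249536? NO
The largest n with C(n, 8) < 1023490369077469249536 is n = 1595 (where E[X] = 113419181815929292655/113721152119718805504 ≈ 0.99734). Hence R_6(8) > 1595, i.e. R_6(8) ≥ 1596.

Largest n = 1595; hence R_6(8) > 1595.


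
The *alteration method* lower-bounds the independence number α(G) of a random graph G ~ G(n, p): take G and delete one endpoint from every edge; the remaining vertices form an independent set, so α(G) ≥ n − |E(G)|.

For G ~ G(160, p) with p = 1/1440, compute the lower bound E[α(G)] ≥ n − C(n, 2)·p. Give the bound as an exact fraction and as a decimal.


E[|E(G)|] = C(160, 2)·p = 12720 · (1/1440) = 53/6.
E[α(G)] ≥ n − E[|E(G)|] = 160 − 53/6 = 907/6.
Numerically: ≈ 151.1667.
(This is only a lower bound; the true E[α(G)] may be larger.)

E[α(G)] ≥ 907/6 ≈ 151.1667.


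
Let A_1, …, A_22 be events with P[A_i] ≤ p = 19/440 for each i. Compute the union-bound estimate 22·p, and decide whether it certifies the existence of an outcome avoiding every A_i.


Union bound: P[∪_{i=1}^{22} A_i] ≤ Σ_i P[A_i] ≤ 22·p = 22·(19/440) = 19/20.
Numerically: 19/20 ≈ 0.9500.
Is 19/20 < 1? YES.
Since P[∪ A_i] ≤ 19/20 < 1, the complement has P[∩ A_i^c] ≥ 1 − 19/20 = 1/20 > 0, so some outcome avoids every A_i.

22·p = 19/20 ≈ 0.9500; existence CERTIFIED by the union bound.


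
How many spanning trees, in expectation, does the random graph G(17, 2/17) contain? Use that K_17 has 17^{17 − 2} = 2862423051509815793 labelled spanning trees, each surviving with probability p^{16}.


K_17 has 17^{17 − 2} = 2862423051509815793 labelled spanning trees.
For each such spanning tree H, let X_H = 1 if all 16 edges of H are present in G. Then P[X_H = 1] = p^{16} = (2/17)^{16} = 65536/48661191875666868481.
By linearity: E[X] = Σ_H E[X_H] = 2862423051509815793 · p^{16} = 2862423051509815793 · 65536/48661191875666868481 = 65536/17.
Numerically: E[X] ≈ 3.86e+03.

E[X] = 2862423051509815793 · (2/17)^{16} = 65536/17 ≈ 3.86e+03.


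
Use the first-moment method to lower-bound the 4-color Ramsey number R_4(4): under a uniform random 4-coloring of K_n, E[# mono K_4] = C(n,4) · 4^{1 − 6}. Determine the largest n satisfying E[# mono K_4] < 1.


We need C(n, 4) · 4^{1 − 6} < 1, i.e. C(n, 4) < 4^{6 − 1} = 1024.
Check values of n near the boundary:
  n = 11: C(11, 4) = 330; 330 < 1024? YES
  n = 12: C(12, 4) = 495; 495 < 1024? YES
  n = 13: C(13, 4) = 715; 715 < 1024? YES
  n = 14: C(14, 4) = 1001; 1001 < 1024? YES
  n = 15: C(15, 4) = 1365; 1365 < 1024? NO
The largest n with C(n, 4) < 1024 is n = 14 (where E[X] = 1001/1024 ≈ 0.97754). Hence R_4(4) > 14, i.e. R_4(4) ≥ 15.

Largest n = 14; hence R_4(4) > 14.


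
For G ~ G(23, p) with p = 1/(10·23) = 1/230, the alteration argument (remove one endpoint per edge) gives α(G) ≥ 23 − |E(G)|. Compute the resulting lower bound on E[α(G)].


E[|E(G)|] = C(23, 2)·p = 253 · (1/230) = 11/10.
E[α(G)] ≥ n − E[|E(G)|] = 23 − 11/10 = 219/10.
Numerically: ≈ 21.90000.
(This is only a lower bound; the true E[α(G)] may be larger.)

E[α(G)] ≥ 219/10 ≈ 21.90000.


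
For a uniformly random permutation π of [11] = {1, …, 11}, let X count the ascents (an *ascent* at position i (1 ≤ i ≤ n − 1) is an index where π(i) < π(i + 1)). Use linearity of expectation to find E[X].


Write X = Σ X_I over i = 1, …, 10, with X_I the indicator of one ascent.
There are 10 indicators.
For each fixed i, the pair (π(i), π(i+1)) is a uniformly random ordered pair of distinct values from {1, …, 11}; by symmetry P[π(i) < π(i+1)] = 1/2.
By linearity: E[X] = 10 · (1/2) = (11 − 1) · (1/2) = 5 ≈ 5.00000.

E[X] = 5 = 5.00000.


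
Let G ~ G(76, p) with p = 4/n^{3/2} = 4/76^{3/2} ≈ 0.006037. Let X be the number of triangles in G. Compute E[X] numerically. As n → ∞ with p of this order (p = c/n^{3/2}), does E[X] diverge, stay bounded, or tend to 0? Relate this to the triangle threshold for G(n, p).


Number of potential triangles: C(76, 3) = 70300.
Each occurs with probability p³ ≈ (0.006037)³ ≈ 2.200487e-07.
By linearity: E[X] = C(76, 3)·p³ ≈ 70300 · 2.200487e-07 ≈ 0.0155.
Since α = 3/2 > 1, p = c/n^{3/2} = o(1/n) is below the triangle threshold p ~ 1/n. Asymptotically E[X] ~ (c³/6)·n^{3(1−α)} = (4³/6)·n^{-1.5} → 0, so by Markov's inequality G has no triangles w.h.p.

E[X] ≈ 0.0155; in regime p = Θ(1/n^{3/2}) E[X] tends to 0 (below the triangle threshold p ~ 1/n).


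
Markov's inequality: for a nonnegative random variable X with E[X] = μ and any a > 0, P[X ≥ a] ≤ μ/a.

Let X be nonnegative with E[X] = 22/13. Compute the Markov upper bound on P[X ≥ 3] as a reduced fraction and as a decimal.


μ = E[X] = 22/13, a = 3.
Markov: P[X ≥ 3] ≤ μ/a = (22/13)/3 = 22/39.
Numerically: ≈ 0.564.
(Since a = 3 > μ = 1.692, the bound 22/39 is < 1 and informative.)

P[X ≥ 3] ≤ 22/39 ≈ 0.564.


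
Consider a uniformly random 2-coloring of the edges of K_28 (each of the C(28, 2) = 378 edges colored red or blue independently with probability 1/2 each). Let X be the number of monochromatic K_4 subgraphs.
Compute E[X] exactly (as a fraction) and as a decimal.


Let X = Σ_S X_S over the C(28, 4) = 20475 subsets S of size 4, where X_S = 1 if the K_4 on S is monochromatic.
For a fixed S, the K_4 on S has C(4, 2) = 6 edges. P[all 6 edges red] = (1/2)^6, and likewise for blue, so P[monochromatic] = 2·(1/2)^6 = 2^{1 − 6} = 1/32.
By linearity: E[X] = C(28, 4) · 2^{1 − 6} = 20475 · 1/32 = 20475/32.
Numerically: E[X] ≈ 639.843750.

E[X] = C(28,4)·2^(1−C(4,2)) = 20475/32 ≈ 639.843750.


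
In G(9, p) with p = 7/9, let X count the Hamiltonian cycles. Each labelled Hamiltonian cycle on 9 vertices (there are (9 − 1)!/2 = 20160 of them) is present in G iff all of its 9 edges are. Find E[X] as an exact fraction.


K_9 has (9 − 1)!/2 = 20160 labelled Hamiltonian cycles.
For each such Hamiltonian cycle H, let X_H = 1 if all 9 edges of H are present in G. Then P[X_H = 1] = p^{9} = (7/9)^{9} = 40353607/387420489.
Summing the indicators: E[X] = Σ_H E[X_H] = 20160 · p^{9} = 20160 · 40353607/387420489 = 90392079680/43046721.
Numerically: E[X] ≈ 2.1e+03.

E[X] = 20160 · (7/9)^{9} = 90392079680/43046721 ≈ 2.1e+03.


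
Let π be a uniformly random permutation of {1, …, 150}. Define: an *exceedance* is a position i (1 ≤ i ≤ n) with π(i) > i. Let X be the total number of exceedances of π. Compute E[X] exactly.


Write X = Σ_{i=1}^{150} X_i, where X_i = 1_{π(i) > i}.
For each fixed i, π(i) is uniform over {1, …, 150} (marginal of a uniform permutation), so P[π(i) > i] = (n − i)/n. Summing: Σ_{i=1}^{150} (n − i)/n = (0 + 1 + … + 149)/150 = 150(150 − 1)/(2·150) = (150 − 1)/2.
Hence E[X] = Σ_{i=1}^{150} (150 − i)/150 = 149/2 ≈ 74.500.

E[X] = 149/2 = 74.500.
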